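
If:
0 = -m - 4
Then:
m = -4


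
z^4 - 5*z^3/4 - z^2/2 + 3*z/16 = z*(z - 3/2)*(z - 1/4)*(z + 1/2)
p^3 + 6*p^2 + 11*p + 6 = (p + 1)*(p + 2)*(p + 3)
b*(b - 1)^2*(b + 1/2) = b^4 - 3*b^3/2 + b/2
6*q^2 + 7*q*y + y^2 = (q + y)*(6*q + y)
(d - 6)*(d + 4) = d^2 - 2*d - 24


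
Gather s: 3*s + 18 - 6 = 3*s + 12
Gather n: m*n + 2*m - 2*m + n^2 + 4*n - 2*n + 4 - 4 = n^2 + n*(m + 2)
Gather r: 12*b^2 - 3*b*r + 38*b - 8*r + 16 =12*b^2 + 38*b + r*(-3*b - 8) + 16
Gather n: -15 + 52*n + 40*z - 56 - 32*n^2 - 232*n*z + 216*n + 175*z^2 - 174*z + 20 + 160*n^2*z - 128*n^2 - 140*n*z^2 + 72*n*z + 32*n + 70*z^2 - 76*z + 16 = n^2*(160*z - 160) + n*(-140*z^2 - 160*z + 300) + 245*z^2 - 210*z - 35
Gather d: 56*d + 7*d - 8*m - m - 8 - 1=63*d - 9*m - 9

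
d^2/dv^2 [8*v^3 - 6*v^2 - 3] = 48*v - 12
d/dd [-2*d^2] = -4*d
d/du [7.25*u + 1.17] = 7.25000000000000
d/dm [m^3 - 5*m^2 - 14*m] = 3*m^2 - 10*m - 14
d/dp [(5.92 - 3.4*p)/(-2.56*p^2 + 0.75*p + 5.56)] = (-8.704*p^2 + 30.3104*p - 23.344)/(6.5536*p^4 - 3.84*p^3 - 27.9047*p^2 + 8.34*p + 30.9136)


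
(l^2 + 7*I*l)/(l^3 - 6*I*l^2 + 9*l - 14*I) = l*(l + 7*I)/(l^3 - 6*I*l^2 + 9*l - 14*I)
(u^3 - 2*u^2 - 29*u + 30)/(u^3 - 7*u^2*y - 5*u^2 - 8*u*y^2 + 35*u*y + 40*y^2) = (u^3 - 2*u^2 - 29*u + 30)/(u^3 - 7*u^2*y - 5*u^2 - 8*u*y^2 + 35*u*y + 40*y^2)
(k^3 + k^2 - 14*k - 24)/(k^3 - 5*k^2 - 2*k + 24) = (k + 3)/(k - 3)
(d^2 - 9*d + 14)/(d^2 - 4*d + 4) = (d - 7)/(d - 2)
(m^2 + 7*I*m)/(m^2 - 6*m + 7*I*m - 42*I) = m/(m - 6)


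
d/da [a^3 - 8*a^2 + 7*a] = 3*a^2 - 16*a + 7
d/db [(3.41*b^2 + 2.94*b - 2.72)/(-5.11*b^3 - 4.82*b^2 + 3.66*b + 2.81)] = (17.4251*b^4 + 30.0468*b^3 - 15.0462*b^2 - 7.0566*b + 18.2166)/(26.1121*b^6 + 49.2604*b^5 - 14.1728*b^4 - 64.0006*b^3 - 13.6928*b^2 + 20.5692*b + 7.8961)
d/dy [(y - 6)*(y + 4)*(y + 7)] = 3*y^2 + 10*y - 38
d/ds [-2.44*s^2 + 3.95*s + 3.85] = 3.95 - 4.88*s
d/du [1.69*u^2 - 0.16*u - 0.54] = 3.38*u - 0.16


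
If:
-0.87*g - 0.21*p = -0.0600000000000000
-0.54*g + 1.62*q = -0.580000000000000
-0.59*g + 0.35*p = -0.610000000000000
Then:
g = 0.35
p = -1.16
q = -0.24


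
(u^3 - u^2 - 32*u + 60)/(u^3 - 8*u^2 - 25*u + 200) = (u^2 + 4*u - 12)/(u^2 - 3*u - 40)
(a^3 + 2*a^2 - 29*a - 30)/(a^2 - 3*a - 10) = (a^2 + 7*a + 6)/(a + 2)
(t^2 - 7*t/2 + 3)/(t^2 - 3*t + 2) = (t - 3/2)/(t - 1)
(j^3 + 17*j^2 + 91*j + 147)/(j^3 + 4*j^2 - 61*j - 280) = (j^2 + 10*j + 21)/(j^2 - 3*j - 40)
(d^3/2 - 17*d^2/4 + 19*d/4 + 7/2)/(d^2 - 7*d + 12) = (2*d^3 - 17*d^2 + 19*d + 14)/(4*(d^2 - 7*d + 12))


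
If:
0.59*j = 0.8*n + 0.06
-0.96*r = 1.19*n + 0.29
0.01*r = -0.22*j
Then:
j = 0.01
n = -0.07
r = -0.22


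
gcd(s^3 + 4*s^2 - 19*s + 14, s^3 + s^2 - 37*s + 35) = s^2 + 6*s - 7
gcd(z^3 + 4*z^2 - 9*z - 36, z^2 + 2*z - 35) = 1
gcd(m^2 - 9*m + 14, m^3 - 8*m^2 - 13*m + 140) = m - 7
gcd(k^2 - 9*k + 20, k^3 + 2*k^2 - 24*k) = k - 4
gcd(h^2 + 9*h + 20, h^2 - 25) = h + 5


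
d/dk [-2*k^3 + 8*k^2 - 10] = 2*k*(8 - 3*k)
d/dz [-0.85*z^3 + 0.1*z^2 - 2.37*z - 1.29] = -2.55*z^2 + 0.2*z - 2.37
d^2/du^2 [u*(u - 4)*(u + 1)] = 6*u - 6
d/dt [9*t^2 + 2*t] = 18*t + 2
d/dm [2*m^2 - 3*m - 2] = 4*m - 3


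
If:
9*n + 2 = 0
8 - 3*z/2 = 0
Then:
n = -2/9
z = 16/3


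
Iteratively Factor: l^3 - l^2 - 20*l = (l - 5)*(l^2 + 4*l) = (l - 5)*(l + 4)*(l)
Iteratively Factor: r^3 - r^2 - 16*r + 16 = (r + 4)*(r^2 - 5*r + 4) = (r - 1)*(r + 4)*(r - 4)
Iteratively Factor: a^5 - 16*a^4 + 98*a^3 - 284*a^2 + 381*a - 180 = (a - 5)*(a^4 - 11*a^3 + 43*a^2 - 69*a + 36) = (a - 5)*(a - 3)*(a^3 - 8*a^2 + 19*a - 12) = (a - 5)*(a - 3)*(a - 1)*(a^2 - 7*a + 12) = (a - 5)*(a - 4)*(a - 3)*(a - 1)*(a - 3)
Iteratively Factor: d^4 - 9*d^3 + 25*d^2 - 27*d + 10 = (d - 2)*(d^3 - 7*d^2 + 11*d - 5) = (d - 5)*(d - 2)*(d^2 - 2*d + 1) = (d - 5)*(d - 2)*(d - 1)*(d - 1)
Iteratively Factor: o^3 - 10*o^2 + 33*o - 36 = (o - 3)*(o^2 - 7*o + 12) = (o - 3)^2*(o - 4)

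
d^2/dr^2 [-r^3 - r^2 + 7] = -6*r - 2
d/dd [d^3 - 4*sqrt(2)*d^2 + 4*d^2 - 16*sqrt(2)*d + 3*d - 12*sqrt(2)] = 3*d^2 - 8*sqrt(2)*d + 8*d - 16*sqrt(2) + 3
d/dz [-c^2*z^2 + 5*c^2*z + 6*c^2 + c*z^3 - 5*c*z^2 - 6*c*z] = c*(-2*c*z + 5*c + 3*z^2 - 10*z - 6)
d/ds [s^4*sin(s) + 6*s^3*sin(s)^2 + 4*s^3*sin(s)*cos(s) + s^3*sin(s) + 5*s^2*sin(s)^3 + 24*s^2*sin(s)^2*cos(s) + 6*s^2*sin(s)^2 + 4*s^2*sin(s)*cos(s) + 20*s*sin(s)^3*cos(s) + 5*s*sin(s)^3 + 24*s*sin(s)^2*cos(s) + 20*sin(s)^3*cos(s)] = s^4*cos(s) - 8*s^3*sin(s)^2 + 12*s^3*sin(s)*cos(s) + 4*s^3*sin(s) + s^3*cos(s) + 4*s^3 - 72*s^2*sin(s)^3 + 15*s^2*sin(s)^2*cos(s) + 10*s^2*sin(s)^2 + 24*s^2*sin(s)*cos(s) + 51*s^2*sin(s) + 4*s^2 - 80*s*sin(s)^4 - 62*s*sin(s)^3 + 63*s*sin(s)^2*cos(s) + 72*s*sin(s)^2 + 8*s*sin(s)*cos(s) + 48*s*sin(s) - 80*sin(s)^4 + 20*sin(s)^3*cos(s) + 5*sin(s)^3 + 24*sin(s)^2*cos(s) + 60*sin(s)^2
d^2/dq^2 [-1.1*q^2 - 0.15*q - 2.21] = -2.20000000000000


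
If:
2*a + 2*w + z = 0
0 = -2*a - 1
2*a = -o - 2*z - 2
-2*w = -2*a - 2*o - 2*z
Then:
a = -1/2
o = 7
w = 5/2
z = -4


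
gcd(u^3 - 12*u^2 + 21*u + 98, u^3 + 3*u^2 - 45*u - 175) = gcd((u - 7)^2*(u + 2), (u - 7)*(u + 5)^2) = u - 7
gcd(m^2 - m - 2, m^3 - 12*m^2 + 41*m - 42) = m - 2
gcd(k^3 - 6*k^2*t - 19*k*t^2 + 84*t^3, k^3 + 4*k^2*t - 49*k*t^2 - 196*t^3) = -k^2 + 3*k*t + 28*t^2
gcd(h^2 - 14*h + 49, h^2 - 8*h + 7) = h - 7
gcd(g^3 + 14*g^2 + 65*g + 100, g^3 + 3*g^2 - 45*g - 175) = g^2 + 10*g + 25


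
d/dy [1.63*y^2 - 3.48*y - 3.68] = 3.26*y - 3.48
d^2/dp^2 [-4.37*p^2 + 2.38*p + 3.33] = -8.74000000000000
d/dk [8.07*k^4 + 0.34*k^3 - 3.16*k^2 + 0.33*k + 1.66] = 32.28*k^3 + 1.02*k^2 - 6.32*k + 0.33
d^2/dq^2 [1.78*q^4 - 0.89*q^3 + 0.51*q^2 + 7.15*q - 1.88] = 21.36*q^2 - 5.34*q + 1.02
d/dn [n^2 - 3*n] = 2*n - 3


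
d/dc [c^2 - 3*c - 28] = 2*c - 3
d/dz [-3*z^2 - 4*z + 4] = -6*z - 4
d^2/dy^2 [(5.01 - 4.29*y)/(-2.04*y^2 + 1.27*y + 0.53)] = ((31.3374 - 52.5096*y)*(-2.04*y^2 + 1.27*y + 0.53) - (4.08*y - 1.27)*(4.29*y - 5.01)*(8.16*y - 2.54))/(-2.04*y^2 + 1.27*y + 0.53)^3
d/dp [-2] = 0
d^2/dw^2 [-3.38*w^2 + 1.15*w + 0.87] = -6.76000000000000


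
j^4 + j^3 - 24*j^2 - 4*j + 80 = (j - 4)*(j - 2)*(j + 2)*(j + 5)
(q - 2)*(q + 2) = q^2 - 4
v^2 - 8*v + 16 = (v - 4)^2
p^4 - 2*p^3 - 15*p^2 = p^2*(p - 5)*(p + 3)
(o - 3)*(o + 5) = o^2 + 2*o - 15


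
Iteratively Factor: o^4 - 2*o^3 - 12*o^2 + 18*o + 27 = (o + 3)*(o^3 - 5*o^2 + 3*o + 9) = (o + 1)*(o + 3)*(o^2 - 6*o + 9) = (o - 3)*(o + 1)*(o + 3)*(o - 3)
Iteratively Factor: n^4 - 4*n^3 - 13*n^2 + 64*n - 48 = (n - 1)*(n^3 - 3*n^2 - 16*n + 48) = (n - 1)*(n + 4)*(n^2 - 7*n + 12) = (n - 4)*(n - 1)*(n + 4)*(n - 3)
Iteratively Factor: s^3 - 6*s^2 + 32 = (s + 2)*(s^2 - 8*s + 16) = (s - 4)*(s + 2)*(s - 4)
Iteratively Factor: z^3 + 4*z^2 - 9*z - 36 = (z - 3)*(z^2 + 7*z + 12) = (z - 3)*(z + 3)*(z + 4)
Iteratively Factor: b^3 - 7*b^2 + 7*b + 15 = (b + 1)*(b^2 - 8*b + 15) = (b - 3)*(b + 1)*(b - 5)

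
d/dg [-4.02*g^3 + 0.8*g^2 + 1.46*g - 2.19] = -12.06*g^2 + 1.6*g + 1.46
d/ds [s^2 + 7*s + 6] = 2*s + 7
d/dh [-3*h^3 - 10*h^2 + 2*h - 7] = -9*h^2 - 20*h + 2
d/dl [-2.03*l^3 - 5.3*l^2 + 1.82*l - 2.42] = -6.09*l^2 - 10.6*l + 1.82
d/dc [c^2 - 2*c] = 2*c - 2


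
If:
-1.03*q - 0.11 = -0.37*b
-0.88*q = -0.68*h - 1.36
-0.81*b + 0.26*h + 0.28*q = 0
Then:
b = -1.00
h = -2.60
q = -0.46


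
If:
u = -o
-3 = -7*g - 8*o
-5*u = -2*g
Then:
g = 15/19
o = -6/19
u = 6/19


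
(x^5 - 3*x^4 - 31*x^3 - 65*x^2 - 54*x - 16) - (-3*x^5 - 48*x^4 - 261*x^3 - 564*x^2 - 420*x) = 4*x^5 + 45*x^4 + 230*x^3 + 499*x^2 + 366*x - 16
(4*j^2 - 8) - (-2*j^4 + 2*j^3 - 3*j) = 2*j^4 - 2*j^3 + 4*j^2 + 3*j - 8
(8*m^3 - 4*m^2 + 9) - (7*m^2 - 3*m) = 8*m^3 - 11*m^2 + 3*m + 9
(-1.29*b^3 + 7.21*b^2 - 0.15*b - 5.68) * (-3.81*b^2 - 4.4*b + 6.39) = 4.9149*b^5 - 21.7941*b^4 - 39.3956*b^3 + 68.3727*b^2 + 24.0335*b - 36.2952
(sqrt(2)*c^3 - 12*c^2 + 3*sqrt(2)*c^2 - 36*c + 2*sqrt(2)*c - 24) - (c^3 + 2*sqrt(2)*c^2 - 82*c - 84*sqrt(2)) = -c^3 + sqrt(2)*c^3 - 12*c^2 + sqrt(2)*c^2 + 2*sqrt(2)*c + 46*c - 24 + 84*sqrt(2)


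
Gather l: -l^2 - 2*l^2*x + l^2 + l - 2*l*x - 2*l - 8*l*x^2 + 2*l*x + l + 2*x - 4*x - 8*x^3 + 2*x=-2*l^2*x - 8*l*x^2 - 8*x^3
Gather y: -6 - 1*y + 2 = -y - 4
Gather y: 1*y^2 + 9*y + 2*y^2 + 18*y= 3*y^2 + 27*y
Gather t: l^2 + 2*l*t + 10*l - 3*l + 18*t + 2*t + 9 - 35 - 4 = l^2 + 7*l + t*(2*l + 20) - 30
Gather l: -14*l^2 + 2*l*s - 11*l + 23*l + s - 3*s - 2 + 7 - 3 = -14*l^2 + l*(2*s + 12) - 2*s + 2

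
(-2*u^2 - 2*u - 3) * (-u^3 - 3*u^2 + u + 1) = 2*u^5 + 8*u^4 + 7*u^3 + 5*u^2 - 5*u - 3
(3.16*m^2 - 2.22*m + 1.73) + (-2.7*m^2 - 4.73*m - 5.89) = 0.46*m^2 - 6.95*m - 4.16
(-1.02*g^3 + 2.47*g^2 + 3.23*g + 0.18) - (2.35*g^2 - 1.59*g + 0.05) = -1.02*g^3 + 0.12*g^2 + 4.82*g + 0.13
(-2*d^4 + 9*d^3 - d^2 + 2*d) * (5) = -10*d^4 + 45*d^3 - 5*d^2 + 10*d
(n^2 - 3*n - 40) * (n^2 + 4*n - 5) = n^4 + n^3 - 57*n^2 - 145*n + 200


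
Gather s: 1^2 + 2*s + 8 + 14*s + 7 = 16*s + 16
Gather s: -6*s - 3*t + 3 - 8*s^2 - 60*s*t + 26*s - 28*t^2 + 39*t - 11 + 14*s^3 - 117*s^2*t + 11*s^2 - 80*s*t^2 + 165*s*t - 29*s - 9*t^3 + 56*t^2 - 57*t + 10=14*s^3 + s^2*(3 - 117*t) + s*(-80*t^2 + 105*t - 9) - 9*t^3 + 28*t^2 - 21*t + 2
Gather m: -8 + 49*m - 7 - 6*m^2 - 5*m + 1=-6*m^2 + 44*m - 14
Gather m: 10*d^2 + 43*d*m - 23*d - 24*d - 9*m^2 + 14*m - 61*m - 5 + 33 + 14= 10*d^2 - 47*d - 9*m^2 + m*(43*d - 47) + 42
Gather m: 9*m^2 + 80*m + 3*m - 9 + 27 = 9*m^2 + 83*m + 18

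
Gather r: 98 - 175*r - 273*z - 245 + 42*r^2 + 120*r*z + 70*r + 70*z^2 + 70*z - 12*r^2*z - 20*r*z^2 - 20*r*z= r^2*(42 - 12*z) + r*(-20*z^2 + 100*z - 105) + 70*z^2 - 203*z - 147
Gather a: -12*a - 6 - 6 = -12*a - 12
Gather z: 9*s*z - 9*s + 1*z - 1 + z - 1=-9*s + z*(9*s + 2) - 2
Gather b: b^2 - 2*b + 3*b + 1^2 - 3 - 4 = b^2 + b - 6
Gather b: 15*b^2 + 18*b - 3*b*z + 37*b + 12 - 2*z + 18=15*b^2 + b*(55 - 3*z) - 2*z + 30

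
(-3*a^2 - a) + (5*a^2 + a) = 2*a^2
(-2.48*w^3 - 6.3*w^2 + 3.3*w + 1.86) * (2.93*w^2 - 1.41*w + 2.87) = -7.2664*w^5 - 14.9622*w^4 + 11.4344*w^3 - 17.2842*w^2 + 6.8484*w + 5.3382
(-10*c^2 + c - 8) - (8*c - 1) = -10*c^2 - 7*c - 7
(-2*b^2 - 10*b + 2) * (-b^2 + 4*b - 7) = 2*b^4 + 2*b^3 - 28*b^2 + 78*b - 14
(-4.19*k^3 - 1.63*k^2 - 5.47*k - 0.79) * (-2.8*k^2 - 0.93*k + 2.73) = 11.732*k^5 + 8.4607*k^4 + 5.3932*k^3 + 2.8492*k^2 - 14.1984*k - 2.1567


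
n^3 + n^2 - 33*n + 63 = (n - 3)^2*(n + 7)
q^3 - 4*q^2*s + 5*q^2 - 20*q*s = q*(q + 5)*(q - 4*s)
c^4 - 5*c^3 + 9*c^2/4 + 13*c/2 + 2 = (c - 4)*(c - 2)*(c + 1/2)^2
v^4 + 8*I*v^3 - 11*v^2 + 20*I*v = v*(v - I)*(v + 4*I)*(v + 5*I)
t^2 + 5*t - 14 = (t - 2)*(t + 7)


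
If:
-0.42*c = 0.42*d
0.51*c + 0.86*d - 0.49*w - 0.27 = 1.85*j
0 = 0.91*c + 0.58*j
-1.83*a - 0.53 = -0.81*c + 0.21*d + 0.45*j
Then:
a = 0.181056466302368*w - 0.189851678376269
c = 0.191962174940898*w + 0.105775075987842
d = -0.191962174940898*w - 0.105775075987842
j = -0.301182033096927*w - 0.165957446808511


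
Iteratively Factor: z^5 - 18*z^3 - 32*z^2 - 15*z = (z + 1)*(z^4 - z^3 - 17*z^2 - 15*z) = (z + 1)^2*(z^3 - 2*z^2 - 15*z) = (z - 5)*(z + 1)^2*(z^2 + 3*z) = z*(z - 5)*(z + 1)^2*(z + 3)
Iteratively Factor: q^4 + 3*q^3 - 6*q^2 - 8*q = (q - 2)*(q^3 + 5*q^2 + 4*q) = q*(q - 2)*(q^2 + 5*q + 4) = q*(q - 2)*(q + 1)*(q + 4)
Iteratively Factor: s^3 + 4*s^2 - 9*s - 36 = (s - 3)*(s^2 + 7*s + 12) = (s - 3)*(s + 3)*(s + 4)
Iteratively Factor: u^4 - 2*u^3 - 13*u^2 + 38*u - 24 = (u - 2)*(u^3 - 13*u + 12) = (u - 3)*(u - 2)*(u^2 + 3*u - 4) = (u - 3)*(u - 2)*(u - 1)*(u + 4)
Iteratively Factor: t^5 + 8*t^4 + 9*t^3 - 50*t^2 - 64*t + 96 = (t - 1)*(t^4 + 9*t^3 + 18*t^2 - 32*t - 96) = (t - 1)*(t + 3)*(t^3 + 6*t^2 - 32) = (t - 2)*(t - 1)*(t + 3)*(t^2 + 8*t + 16) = (t - 2)*(t - 1)*(t + 3)*(t + 4)*(t + 4)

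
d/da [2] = 0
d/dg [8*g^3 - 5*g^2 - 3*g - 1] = 24*g^2 - 10*g - 3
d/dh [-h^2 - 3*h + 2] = -2*h - 3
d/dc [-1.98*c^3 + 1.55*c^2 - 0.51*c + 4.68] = -5.94*c^2 + 3.1*c - 0.51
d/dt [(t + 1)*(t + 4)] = 2*t + 5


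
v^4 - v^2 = v^2*(v - 1)*(v + 1)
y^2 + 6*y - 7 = (y - 1)*(y + 7)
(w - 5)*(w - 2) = w^2 - 7*w + 10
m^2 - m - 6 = (m - 3)*(m + 2)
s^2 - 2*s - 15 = (s - 5)*(s + 3)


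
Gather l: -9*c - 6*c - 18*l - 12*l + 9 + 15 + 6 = -15*c - 30*l + 30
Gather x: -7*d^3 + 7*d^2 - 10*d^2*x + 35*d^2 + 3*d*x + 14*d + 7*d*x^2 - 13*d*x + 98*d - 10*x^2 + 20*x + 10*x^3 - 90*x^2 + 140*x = -7*d^3 + 42*d^2 + 112*d + 10*x^3 + x^2*(7*d - 100) + x*(-10*d^2 - 10*d + 160)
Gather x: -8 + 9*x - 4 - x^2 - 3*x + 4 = -x^2 + 6*x - 8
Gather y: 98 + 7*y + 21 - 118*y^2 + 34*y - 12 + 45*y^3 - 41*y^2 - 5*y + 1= 45*y^3 - 159*y^2 + 36*y + 108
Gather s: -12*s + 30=30 - 12*s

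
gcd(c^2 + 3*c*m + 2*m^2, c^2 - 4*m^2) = c + 2*m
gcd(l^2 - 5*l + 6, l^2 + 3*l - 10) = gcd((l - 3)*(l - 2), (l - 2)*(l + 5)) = l - 2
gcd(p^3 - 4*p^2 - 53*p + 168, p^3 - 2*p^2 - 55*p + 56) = p^2 - p - 56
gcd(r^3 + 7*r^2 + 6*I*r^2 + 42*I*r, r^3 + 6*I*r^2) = r^2 + 6*I*r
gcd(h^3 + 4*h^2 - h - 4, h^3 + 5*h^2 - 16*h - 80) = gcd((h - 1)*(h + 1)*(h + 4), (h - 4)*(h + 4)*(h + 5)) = h + 4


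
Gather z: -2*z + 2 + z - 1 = 1 - z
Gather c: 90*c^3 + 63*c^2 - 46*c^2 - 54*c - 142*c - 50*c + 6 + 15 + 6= 90*c^3 + 17*c^2 - 246*c + 27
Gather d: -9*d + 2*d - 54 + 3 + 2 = -7*d - 49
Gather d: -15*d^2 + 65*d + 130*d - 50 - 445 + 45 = -15*d^2 + 195*d - 450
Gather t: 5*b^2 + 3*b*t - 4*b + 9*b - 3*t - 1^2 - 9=5*b^2 + 5*b + t*(3*b - 3) - 10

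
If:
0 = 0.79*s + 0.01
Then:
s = -0.01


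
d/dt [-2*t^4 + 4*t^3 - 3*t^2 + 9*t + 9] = -8*t^3 + 12*t^2 - 6*t + 9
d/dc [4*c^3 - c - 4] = 12*c^2 - 1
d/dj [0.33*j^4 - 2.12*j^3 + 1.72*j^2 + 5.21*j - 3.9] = 1.32*j^3 - 6.36*j^2 + 3.44*j + 5.21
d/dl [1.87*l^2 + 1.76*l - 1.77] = 3.74*l + 1.76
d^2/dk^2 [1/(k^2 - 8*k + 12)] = 2*(-k^2 + 8*k + 4*(k - 4)^2 - 12)/(k^2 - 8*k + 12)^3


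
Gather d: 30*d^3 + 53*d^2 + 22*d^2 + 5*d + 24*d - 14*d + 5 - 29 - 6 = 30*d^3 + 75*d^2 + 15*d - 30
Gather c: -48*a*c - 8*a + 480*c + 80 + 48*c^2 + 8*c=-8*a + 48*c^2 + c*(488 - 48*a) + 80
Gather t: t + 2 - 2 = t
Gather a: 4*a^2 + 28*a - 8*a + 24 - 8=4*a^2 + 20*a + 16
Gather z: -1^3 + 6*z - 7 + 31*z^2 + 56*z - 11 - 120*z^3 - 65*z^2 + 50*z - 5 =-120*z^3 - 34*z^2 + 112*z - 24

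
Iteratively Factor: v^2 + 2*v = (v + 2)*(v)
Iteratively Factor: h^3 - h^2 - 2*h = (h + 1)*(h^2 - 2*h) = h*(h + 1)*(h - 2)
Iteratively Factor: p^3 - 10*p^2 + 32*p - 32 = (p - 2)*(p^2 - 8*p + 16) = (p - 4)*(p - 2)*(p - 4)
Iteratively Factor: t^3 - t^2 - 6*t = (t + 2)*(t^2 - 3*t) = (t - 3)*(t + 2)*(t)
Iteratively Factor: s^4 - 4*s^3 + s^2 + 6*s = (s - 2)*(s^3 - 2*s^2 - 3*s) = (s - 2)*(s + 1)*(s^2 - 3*s) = (s - 3)*(s - 2)*(s + 1)*(s)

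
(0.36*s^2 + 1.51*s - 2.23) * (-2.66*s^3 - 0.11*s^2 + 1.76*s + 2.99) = -0.9576*s^5 - 4.0562*s^4 + 6.3993*s^3 + 3.9793*s^2 + 0.5901*s - 6.6677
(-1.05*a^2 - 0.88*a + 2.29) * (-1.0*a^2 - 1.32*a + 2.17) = 1.05*a^4 + 2.266*a^3 - 3.4069*a^2 - 4.9324*a + 4.9693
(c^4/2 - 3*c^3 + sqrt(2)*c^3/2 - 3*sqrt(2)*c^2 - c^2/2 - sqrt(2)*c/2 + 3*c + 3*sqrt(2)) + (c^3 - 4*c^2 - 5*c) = c^4/2 - 2*c^3 + sqrt(2)*c^3/2 - 9*c^2/2 - 3*sqrt(2)*c^2 - 2*c - sqrt(2)*c/2 + 3*sqrt(2)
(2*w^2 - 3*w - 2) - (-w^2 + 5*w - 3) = 3*w^2 - 8*w + 1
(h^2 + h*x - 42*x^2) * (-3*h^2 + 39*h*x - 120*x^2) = -3*h^4 + 36*h^3*x + 45*h^2*x^2 - 1758*h*x^3 + 5040*x^4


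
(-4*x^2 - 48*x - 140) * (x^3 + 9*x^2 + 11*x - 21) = -4*x^5 - 84*x^4 - 616*x^3 - 1704*x^2 - 532*x + 2940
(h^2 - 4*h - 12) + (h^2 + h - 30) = 2*h^2 - 3*h - 42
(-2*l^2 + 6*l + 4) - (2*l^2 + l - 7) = -4*l^2 + 5*l + 11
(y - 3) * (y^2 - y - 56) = y^3 - 4*y^2 - 53*y + 168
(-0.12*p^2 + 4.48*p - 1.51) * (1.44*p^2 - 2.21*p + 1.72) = -0.1728*p^4 + 6.7164*p^3 - 12.2816*p^2 + 11.0427*p - 2.5972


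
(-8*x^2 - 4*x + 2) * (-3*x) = 24*x^3 + 12*x^2 - 6*x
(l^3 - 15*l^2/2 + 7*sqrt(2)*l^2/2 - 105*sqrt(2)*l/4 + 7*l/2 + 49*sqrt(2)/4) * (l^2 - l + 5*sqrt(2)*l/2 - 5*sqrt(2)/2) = l^5 - 17*l^4/2 + 6*sqrt(2)*l^4 - 51*sqrt(2)*l^3 + 57*l^3/2 - 609*l^2/4 + 66*sqrt(2)*l^2 - 21*sqrt(2)*l + 385*l/2 - 245/4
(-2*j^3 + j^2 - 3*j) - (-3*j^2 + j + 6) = -2*j^3 + 4*j^2 - 4*j - 6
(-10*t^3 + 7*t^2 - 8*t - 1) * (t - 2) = -10*t^4 + 27*t^3 - 22*t^2 + 15*t + 2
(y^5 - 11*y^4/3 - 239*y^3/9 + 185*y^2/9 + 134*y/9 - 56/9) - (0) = y^5 - 11*y^4/3 - 239*y^3/9 + 185*y^2/9 + 134*y/9 - 56/9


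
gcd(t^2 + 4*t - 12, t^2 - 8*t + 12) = t - 2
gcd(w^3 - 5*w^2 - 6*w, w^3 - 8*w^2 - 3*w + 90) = w - 6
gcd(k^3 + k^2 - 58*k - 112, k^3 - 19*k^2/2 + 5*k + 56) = k^2 - 6*k - 16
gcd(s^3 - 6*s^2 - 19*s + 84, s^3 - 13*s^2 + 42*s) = s - 7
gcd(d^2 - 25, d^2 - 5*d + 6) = 1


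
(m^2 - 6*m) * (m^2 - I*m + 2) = m^4 - 6*m^3 - I*m^3 + 2*m^2 + 6*I*m^2 - 12*m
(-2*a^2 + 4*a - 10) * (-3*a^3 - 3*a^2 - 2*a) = 6*a^5 - 6*a^4 + 22*a^3 + 22*a^2 + 20*a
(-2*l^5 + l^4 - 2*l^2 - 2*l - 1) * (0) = 0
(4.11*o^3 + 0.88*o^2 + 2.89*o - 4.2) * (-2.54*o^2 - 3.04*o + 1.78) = -10.4394*o^5 - 14.7296*o^4 - 2.7*o^3 + 3.4488*o^2 + 17.9122*o - 7.476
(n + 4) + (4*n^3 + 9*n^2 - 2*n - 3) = 4*n^3 + 9*n^2 - n + 1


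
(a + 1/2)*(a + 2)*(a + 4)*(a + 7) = a^4 + 27*a^3/2 + 113*a^2/2 + 81*a + 28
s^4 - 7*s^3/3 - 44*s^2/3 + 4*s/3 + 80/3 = (s - 5)*(s - 4/3)*(s + 2)^2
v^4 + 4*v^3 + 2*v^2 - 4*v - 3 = (v - 1)*(v + 1)^2*(v + 3)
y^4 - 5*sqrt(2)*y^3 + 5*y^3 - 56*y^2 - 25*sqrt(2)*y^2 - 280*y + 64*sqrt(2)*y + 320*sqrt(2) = (y + 5)*(y - 8*sqrt(2))*(y - sqrt(2))*(y + 4*sqrt(2))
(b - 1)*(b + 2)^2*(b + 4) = b^4 + 7*b^3 + 12*b^2 - 4*b - 16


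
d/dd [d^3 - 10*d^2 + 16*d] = 3*d^2 - 20*d + 16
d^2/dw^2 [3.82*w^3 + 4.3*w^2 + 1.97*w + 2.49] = 22.92*w + 8.6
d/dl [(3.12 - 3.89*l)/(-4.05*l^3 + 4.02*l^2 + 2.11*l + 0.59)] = (-31.509*l^3 + 53.5458*l^2 - 25.0848*l - 8.8783)/(16.4025*l^6 - 32.562*l^5 - 0.930600000000002*l^4 + 12.1854*l^3 + 9.1957*l^2 + 2.4898*l + 0.3481)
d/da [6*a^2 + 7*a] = 12*a + 7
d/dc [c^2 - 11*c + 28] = 2*c - 11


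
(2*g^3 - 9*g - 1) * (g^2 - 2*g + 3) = 2*g^5 - 4*g^4 - 3*g^3 + 17*g^2 - 25*g - 3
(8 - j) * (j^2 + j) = -j^3 + 7*j^2 + 8*j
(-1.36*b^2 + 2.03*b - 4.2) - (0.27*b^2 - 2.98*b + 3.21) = -1.63*b^2 + 5.01*b - 7.41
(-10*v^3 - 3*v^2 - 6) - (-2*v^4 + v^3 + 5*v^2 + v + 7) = 2*v^4 - 11*v^3 - 8*v^2 - v - 13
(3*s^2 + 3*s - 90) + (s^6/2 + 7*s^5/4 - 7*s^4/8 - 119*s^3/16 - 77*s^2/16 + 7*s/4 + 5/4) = s^6/2 + 7*s^5/4 - 7*s^4/8 - 119*s^3/16 - 29*s^2/16 + 19*s/4 - 355/4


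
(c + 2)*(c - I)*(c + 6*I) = c^3 + 2*c^2 + 5*I*c^2 + 6*c + 10*I*c + 12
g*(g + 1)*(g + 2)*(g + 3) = g^4 + 6*g^3 + 11*g^2 + 6*g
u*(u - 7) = u^2 - 7*u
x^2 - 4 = (x - 2)*(x + 2)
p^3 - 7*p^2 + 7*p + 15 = (p - 5)*(p - 3)*(p + 1)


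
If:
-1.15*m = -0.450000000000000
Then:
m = 0.39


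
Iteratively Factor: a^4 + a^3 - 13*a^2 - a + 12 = (a + 1)*(a^3 - 13*a + 12) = (a - 3)*(a + 1)*(a^2 + 3*a - 4) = (a - 3)*(a + 1)*(a + 4)*(a - 1)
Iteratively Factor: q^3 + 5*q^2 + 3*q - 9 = (q - 1)*(q^2 + 6*q + 9) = (q - 1)*(q + 3)*(q + 3)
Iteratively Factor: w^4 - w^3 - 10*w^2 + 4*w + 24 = (w + 2)*(w^3 - 3*w^2 - 4*w + 12) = (w - 3)*(w + 2)*(w^2 - 4) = (w - 3)*(w + 2)^2*(w - 2)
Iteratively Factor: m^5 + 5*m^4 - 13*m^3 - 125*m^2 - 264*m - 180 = (m + 2)*(m^4 + 3*m^3 - 19*m^2 - 87*m - 90) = (m + 2)*(m + 3)*(m^3 - 19*m - 30) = (m - 5)*(m + 2)*(m + 3)*(m^2 + 5*m + 6) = (m - 5)*(m + 2)*(m + 3)^2*(m + 2)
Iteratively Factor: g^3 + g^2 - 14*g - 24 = (g - 4)*(g^2 + 5*g + 6) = (g - 4)*(g + 3)*(g + 2)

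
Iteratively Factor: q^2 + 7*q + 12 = (q + 4)*(q + 3)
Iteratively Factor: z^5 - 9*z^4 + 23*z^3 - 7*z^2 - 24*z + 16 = (z - 4)*(z^4 - 5*z^3 + 3*z^2 + 5*z - 4) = (z - 4)*(z - 1)*(z^3 - 4*z^2 - z + 4) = (z - 4)*(z - 1)^2*(z^2 - 3*z - 4) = (z - 4)*(z - 1)^2*(z + 1)*(z - 4)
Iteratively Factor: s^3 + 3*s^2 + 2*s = (s + 2)*(s^2 + s) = (s + 1)*(s + 2)*(s)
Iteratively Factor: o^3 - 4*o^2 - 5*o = (o)*(o^2 - 4*o - 5) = o*(o + 1)*(o - 5)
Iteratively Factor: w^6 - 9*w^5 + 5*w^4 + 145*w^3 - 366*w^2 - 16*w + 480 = (w + 1)*(w^5 - 10*w^4 + 15*w^3 + 130*w^2 - 496*w + 480) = (w - 2)*(w + 1)*(w^4 - 8*w^3 - w^2 + 128*w - 240) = (w - 3)*(w - 2)*(w + 1)*(w^3 - 5*w^2 - 16*w + 80) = (w - 5)*(w - 3)*(w - 2)*(w + 1)*(w^2 - 16) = (w - 5)*(w - 3)*(w - 2)*(w + 1)*(w + 4)*(w - 4)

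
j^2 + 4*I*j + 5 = (j - I)*(j + 5*I)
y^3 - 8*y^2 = y^2*(y - 8)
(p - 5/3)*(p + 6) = p^2 + 13*p/3 - 10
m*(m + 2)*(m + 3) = m^3 + 5*m^2 + 6*m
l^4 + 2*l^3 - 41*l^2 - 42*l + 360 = (l - 5)*(l - 3)*(l + 4)*(l + 6)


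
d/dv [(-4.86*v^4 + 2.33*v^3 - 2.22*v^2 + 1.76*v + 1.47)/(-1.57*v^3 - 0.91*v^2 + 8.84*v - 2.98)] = (7.6302*v^6 + 8.8452*v^5 - 134.4929*v^4 + 104.652*v^3 - 31.9297*v^2 + 15.9066*v - 18.2396)/(2.4649*v^6 + 2.8574*v^5 - 26.9295*v^4 - 6.7316*v^3 + 83.5692*v^2 - 52.6864*v + 8.8804)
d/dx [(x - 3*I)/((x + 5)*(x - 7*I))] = ((-x + 3*I)*(x + 5) + (-x + 3*I)*(x - 7*I) + (x + 5)*(x - 7*I))/((x + 5)^2*(x - 7*I)^2)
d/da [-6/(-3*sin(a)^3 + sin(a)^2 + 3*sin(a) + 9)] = 6*(-9*sin(a)^2 + 2*sin(a) + 3)*cos(a)/(-3*sin(a)*cos(a)^2 + cos(a)^2 - 10)^2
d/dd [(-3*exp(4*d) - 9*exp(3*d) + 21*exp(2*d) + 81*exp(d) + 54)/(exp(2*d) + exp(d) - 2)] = 6*(-exp(3*d) + exp(2*d) + exp(d) - 9)*exp(d)/(exp(2*d) - 2*exp(d) + 1)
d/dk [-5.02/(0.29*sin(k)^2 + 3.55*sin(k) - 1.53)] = (2.9116*sin(k) + 17.821)*cos(k)/(0.29*sin(k)^2 + 3.55*sin(k) - 1.53)^2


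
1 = 1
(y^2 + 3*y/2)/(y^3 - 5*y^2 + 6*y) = (y + 3/2)/(y^2 - 5*y + 6)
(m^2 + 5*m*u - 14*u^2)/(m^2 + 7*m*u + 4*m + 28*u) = (m - 2*u)/(m + 4)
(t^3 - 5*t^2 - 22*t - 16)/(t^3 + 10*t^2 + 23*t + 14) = (t - 8)/(t + 7)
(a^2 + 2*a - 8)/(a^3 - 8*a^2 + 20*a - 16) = (a + 4)/(a^2 - 6*a + 8)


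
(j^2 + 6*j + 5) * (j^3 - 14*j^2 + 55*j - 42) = j^5 - 8*j^4 - 24*j^3 + 218*j^2 + 23*j - 210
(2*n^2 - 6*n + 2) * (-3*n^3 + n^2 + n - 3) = -6*n^5 + 20*n^4 - 10*n^3 - 10*n^2 + 20*n - 6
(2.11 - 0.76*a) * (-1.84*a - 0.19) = 1.3984*a^2 - 3.738*a - 0.4009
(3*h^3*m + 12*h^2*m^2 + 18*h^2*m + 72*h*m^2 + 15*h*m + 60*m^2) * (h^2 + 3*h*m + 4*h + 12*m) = 3*h^5*m + 21*h^4*m^2 + 30*h^4*m + 36*h^3*m^3 + 210*h^3*m^2 + 87*h^3*m + 360*h^2*m^3 + 609*h^2*m^2 + 60*h^2*m + 1044*h*m^3 + 420*h*m^2 + 720*m^3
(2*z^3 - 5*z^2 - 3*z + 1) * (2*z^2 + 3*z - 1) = 4*z^5 - 4*z^4 - 23*z^3 - 2*z^2 + 6*z - 1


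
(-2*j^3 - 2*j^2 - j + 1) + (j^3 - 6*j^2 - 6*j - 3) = -j^3 - 8*j^2 - 7*j - 2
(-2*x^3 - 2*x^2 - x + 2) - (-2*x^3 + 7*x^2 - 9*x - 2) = -9*x^2 + 8*x + 4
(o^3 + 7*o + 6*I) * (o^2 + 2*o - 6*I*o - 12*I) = o^5 + 2*o^4 - 6*I*o^4 + 7*o^3 - 12*I*o^3 + 14*o^2 - 36*I*o^2 + 36*o - 72*I*o + 72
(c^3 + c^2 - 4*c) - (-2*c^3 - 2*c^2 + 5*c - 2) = 3*c^3 + 3*c^2 - 9*c + 2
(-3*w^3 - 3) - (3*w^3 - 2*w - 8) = -6*w^3 + 2*w + 5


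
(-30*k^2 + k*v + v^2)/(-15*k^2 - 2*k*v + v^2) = (6*k + v)/(3*k + v)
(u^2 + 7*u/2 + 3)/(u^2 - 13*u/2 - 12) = (u + 2)/(u - 8)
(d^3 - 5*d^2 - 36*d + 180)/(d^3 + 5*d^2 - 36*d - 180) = (d - 5)/(d + 5)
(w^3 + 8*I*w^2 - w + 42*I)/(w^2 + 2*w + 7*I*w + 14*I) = (w^2 + I*w + 6)/(w + 2)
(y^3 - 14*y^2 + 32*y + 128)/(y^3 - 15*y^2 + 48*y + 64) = (y + 2)/(y + 1)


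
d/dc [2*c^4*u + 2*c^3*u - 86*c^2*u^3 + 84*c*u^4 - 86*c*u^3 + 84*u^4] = 2*u*(4*c^3 + 3*c^2 - 86*c*u^2 + 42*u^3 - 43*u^2)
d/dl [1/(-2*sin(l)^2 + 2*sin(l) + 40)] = (2*sin(l) - 1)*cos(l)/(2*(sin(l) + cos(l)^2 + 19)^2)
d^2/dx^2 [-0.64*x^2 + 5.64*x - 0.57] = -1.28000000000000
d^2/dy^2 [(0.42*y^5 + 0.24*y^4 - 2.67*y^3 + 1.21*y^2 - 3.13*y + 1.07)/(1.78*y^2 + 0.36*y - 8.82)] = (7.98436799999999*y^7 + 5.827008*y^6 - 117.11304*y^5 - 62.42832*y^4 + 535.350544*y^3 + 409.22904*y^2 - 1536.9588*y + 202.255344)/(5.639752*y^6 + 3.421872*y^5 - 83.1438*y^4 - 33.86448*y^3 + 411.9822*y^2 + 84.015792*y - 686.128968)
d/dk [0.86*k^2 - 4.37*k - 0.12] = 1.72*k - 4.37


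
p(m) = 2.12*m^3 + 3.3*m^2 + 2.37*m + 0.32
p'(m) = 6.36*m^2 + 6.6*m + 2.37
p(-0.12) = 0.08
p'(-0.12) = 1.67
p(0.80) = 5.41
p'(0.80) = 11.72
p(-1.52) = -3.10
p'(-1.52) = 7.03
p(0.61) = 3.47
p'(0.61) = 8.76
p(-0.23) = -0.08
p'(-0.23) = 1.19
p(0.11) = 0.62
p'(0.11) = 3.17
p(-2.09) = -9.57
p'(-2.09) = 16.36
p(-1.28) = -1.75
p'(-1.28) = 4.34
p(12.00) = 4167.32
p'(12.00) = 997.41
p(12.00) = 4167.32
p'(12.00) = 997.41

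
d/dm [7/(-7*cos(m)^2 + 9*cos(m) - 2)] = 7*(9 - 14*cos(m))*sin(m)/(7*cos(m)^2 - 9*cos(m) + 2)^2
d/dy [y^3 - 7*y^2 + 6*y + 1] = 3*y^2 - 14*y + 6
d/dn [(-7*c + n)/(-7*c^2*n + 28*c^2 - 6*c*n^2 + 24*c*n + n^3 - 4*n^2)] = (-c - 2*n + 4)/(c^2*n^2 - 8*c^2*n + 16*c^2 + 2*c*n^3 - 16*c*n^2 + 32*c*n + n^4 - 8*n^3 + 16*n^2)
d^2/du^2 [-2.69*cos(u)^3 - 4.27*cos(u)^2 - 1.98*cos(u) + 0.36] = 3.9975*cos(u) + 8.54*cos(2*u) + 6.0525*cos(3*u)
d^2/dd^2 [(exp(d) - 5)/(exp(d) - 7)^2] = exp(d)/(exp(d) - 7)^2 + 22*exp(2*d)/(exp(d) - 7)^4 - 70*exp(d)/(exp(d) - 7)^4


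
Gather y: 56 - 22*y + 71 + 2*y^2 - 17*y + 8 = 2*y^2 - 39*y + 135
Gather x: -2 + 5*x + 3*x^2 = 3*x^2 + 5*x - 2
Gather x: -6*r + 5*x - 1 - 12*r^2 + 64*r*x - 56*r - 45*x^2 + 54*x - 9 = -12*r^2 - 62*r - 45*x^2 + x*(64*r + 59) - 10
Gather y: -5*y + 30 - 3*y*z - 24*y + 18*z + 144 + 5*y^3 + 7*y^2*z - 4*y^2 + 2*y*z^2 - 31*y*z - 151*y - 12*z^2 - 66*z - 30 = 5*y^3 + y^2*(7*z - 4) + y*(2*z^2 - 34*z - 180) - 12*z^2 - 48*z + 144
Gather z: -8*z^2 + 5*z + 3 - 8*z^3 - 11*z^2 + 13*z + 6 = -8*z^3 - 19*z^2 + 18*z + 9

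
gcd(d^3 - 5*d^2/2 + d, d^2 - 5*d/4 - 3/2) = d - 2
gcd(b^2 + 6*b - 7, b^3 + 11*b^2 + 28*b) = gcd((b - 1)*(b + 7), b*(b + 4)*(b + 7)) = b + 7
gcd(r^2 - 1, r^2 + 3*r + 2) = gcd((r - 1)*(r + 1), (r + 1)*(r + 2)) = r + 1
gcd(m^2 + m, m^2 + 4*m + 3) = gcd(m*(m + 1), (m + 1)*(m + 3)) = m + 1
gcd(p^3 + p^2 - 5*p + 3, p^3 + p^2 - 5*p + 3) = p^3 + p^2 - 5*p + 3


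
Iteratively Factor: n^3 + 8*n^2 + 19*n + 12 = (n + 1)*(n^2 + 7*n + 12) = (n + 1)*(n + 3)*(n + 4)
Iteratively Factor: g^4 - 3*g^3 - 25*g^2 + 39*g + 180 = (g - 5)*(g^3 + 2*g^2 - 15*g - 36) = (g - 5)*(g + 3)*(g^2 - g - 12) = (g - 5)*(g - 4)*(g + 3)*(g + 3)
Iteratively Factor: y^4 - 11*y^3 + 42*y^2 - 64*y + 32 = (y - 2)*(y^3 - 9*y^2 + 24*y - 16) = (y - 4)*(y - 2)*(y^2 - 5*y + 4) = (y - 4)*(y - 2)*(y - 1)*(y - 4)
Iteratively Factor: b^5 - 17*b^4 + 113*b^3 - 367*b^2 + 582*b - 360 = (b - 3)*(b^4 - 14*b^3 + 71*b^2 - 154*b + 120) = (b - 5)*(b - 3)*(b^3 - 9*b^2 + 26*b - 24) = (b - 5)*(b - 3)*(b - 2)*(b^2 - 7*b + 12) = (b - 5)*(b - 4)*(b - 3)*(b - 2)*(b - 3)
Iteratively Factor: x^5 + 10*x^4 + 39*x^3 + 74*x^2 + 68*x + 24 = (x + 2)*(x^4 + 8*x^3 + 23*x^2 + 28*x + 12) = (x + 2)^2*(x^3 + 6*x^2 + 11*x + 6) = (x + 2)^3*(x^2 + 4*x + 3) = (x + 2)^3*(x + 3)*(x + 1)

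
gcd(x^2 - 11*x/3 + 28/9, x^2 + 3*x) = 1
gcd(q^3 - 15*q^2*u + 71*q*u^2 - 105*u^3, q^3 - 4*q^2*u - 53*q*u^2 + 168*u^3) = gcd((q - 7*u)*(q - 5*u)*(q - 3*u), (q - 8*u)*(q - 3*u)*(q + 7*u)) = q - 3*u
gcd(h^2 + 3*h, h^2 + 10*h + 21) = h + 3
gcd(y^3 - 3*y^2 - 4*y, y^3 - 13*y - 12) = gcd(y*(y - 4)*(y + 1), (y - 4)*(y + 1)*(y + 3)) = y^2 - 3*y - 4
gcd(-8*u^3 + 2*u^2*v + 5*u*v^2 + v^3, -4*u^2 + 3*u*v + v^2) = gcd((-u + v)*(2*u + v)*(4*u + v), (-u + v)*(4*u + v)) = 4*u^2 - 3*u*v - v^2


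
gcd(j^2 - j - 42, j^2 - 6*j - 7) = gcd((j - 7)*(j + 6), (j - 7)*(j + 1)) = j - 7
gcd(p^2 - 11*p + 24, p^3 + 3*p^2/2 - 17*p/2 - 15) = p - 3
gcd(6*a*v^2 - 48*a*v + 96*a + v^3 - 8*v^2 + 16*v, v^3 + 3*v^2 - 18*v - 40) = v - 4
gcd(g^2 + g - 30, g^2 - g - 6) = 1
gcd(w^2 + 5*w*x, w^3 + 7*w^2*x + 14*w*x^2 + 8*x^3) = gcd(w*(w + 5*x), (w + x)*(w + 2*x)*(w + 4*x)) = 1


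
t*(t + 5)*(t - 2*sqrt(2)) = t^3 - 2*sqrt(2)*t^2 + 5*t^2 - 10*sqrt(2)*t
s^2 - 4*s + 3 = (s - 3)*(s - 1)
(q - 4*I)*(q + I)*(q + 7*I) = q^3 + 4*I*q^2 + 25*q + 28*I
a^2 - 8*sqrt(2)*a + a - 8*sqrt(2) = (a + 1)*(a - 8*sqrt(2))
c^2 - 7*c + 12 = (c - 4)*(c - 3)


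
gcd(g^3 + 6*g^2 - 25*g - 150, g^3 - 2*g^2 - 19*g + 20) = g - 5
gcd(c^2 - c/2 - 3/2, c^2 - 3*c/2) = c - 3/2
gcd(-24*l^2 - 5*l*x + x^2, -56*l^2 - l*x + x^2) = -8*l + x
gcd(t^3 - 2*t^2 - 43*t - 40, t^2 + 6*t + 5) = t^2 + 6*t + 5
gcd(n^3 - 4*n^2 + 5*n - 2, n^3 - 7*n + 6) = n^2 - 3*n + 2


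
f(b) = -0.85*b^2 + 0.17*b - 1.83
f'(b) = 0.17 - 1.7*b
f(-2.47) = -7.44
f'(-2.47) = 4.37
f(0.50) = -1.96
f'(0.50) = -0.68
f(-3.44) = -12.47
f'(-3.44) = 6.02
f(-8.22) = -60.66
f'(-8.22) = 14.14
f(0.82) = -2.26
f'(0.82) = -1.22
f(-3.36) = -12.00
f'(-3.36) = 5.88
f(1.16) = -2.78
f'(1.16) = -1.80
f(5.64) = -27.91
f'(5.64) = -9.42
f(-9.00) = -72.21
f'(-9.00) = 15.47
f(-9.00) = -72.21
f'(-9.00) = 15.47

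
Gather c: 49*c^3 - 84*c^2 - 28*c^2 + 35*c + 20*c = 49*c^3 - 112*c^2 + 55*c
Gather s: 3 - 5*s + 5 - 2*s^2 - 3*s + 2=-2*s^2 - 8*s + 10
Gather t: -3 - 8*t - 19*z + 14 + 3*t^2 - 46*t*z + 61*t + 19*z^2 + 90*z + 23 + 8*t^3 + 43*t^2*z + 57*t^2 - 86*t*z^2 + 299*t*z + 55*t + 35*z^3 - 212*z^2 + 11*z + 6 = 8*t^3 + t^2*(43*z + 60) + t*(-86*z^2 + 253*z + 108) + 35*z^3 - 193*z^2 + 82*z + 40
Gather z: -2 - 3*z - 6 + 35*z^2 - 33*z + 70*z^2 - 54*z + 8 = 105*z^2 - 90*z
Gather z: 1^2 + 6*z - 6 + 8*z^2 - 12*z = 8*z^2 - 6*z - 5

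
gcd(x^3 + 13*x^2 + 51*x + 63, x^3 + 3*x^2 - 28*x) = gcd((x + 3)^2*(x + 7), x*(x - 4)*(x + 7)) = x + 7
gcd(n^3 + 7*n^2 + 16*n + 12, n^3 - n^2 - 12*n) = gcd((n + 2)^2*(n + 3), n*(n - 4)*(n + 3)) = n + 3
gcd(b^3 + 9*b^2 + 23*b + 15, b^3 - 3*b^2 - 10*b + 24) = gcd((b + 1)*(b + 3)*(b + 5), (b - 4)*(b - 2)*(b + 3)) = b + 3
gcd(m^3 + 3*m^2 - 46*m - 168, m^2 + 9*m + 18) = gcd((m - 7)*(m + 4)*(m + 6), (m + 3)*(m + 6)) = m + 6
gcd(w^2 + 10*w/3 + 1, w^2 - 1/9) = w + 1/3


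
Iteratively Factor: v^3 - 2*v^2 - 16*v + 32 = (v - 4)*(v^2 + 2*v - 8) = (v - 4)*(v - 2)*(v + 4)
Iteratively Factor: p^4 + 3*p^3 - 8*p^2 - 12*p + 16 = (p + 2)*(p^3 + p^2 - 10*p + 8) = (p - 1)*(p + 2)*(p^2 + 2*p - 8) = (p - 1)*(p + 2)*(p + 4)*(p - 2)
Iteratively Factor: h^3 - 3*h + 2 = (h - 1)*(h^2 + h - 2) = (h - 1)*(h + 2)*(h - 1)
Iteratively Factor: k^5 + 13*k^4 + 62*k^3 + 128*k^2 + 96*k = (k + 3)*(k^4 + 10*k^3 + 32*k^2 + 32*k) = (k + 3)*(k + 4)*(k^3 + 6*k^2 + 8*k) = (k + 3)*(k + 4)^2*(k^2 + 2*k) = (k + 2)*(k + 3)*(k + 4)^2*(k)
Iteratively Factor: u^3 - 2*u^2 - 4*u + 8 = (u - 2)*(u^2 - 4) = (u - 2)*(u + 2)*(u - 2)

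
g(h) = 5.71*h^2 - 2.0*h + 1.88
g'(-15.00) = -173.30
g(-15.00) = 1316.63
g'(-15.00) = -173.30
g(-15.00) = 1316.63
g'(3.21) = 34.66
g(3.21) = 54.30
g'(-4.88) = -57.73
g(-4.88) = 147.62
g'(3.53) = 38.31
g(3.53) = 65.97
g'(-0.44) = -7.02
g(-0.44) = 3.87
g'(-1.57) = -19.93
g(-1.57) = 19.09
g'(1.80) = 18.56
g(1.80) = 16.78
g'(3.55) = 38.54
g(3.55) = 66.74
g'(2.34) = 24.72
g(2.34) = 28.47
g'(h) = 11.42*h - 2.0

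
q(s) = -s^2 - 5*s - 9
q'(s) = -2*s - 5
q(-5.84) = -13.91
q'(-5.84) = 6.68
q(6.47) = -83.21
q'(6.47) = -17.94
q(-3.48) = -3.71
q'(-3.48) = 1.96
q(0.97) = -14.79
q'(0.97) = -6.94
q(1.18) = -16.29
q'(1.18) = -7.36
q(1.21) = -16.51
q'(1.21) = -7.42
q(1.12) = -15.85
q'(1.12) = -7.24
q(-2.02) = -2.98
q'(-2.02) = -0.96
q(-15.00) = -159.00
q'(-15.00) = 25.00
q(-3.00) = -3.00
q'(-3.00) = 1.00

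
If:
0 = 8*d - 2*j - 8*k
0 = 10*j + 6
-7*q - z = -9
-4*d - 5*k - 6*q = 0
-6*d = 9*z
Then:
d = -237/268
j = -3/5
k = -246/335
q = 161/134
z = 79/134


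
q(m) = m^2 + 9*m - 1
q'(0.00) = 9.00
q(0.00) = -1.00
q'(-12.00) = -15.00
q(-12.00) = 35.00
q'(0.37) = 9.74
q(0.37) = 2.47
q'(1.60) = 12.20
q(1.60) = 15.96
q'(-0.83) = 7.34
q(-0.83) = -7.78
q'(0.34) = 9.68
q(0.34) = 2.18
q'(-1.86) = 5.28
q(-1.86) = -14.28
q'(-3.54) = 1.92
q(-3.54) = -20.33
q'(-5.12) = -1.24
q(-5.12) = -20.87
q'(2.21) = 13.42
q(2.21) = 23.77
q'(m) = 2*m + 9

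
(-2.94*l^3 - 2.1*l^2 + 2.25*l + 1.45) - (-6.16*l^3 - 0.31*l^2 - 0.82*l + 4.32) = 3.22*l^3 - 1.79*l^2 + 3.07*l - 2.87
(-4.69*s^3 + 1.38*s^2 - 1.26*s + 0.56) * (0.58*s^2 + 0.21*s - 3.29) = -2.7202*s^5 - 0.1845*s^4 + 14.9891*s^3 - 4.48*s^2 + 4.263*s - 1.8424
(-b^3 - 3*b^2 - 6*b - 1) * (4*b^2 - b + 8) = -4*b^5 - 11*b^4 - 29*b^3 - 22*b^2 - 47*b - 8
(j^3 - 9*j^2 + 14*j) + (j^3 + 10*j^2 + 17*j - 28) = 2*j^3 + j^2 + 31*j - 28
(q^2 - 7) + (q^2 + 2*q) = 2*q^2 + 2*q - 7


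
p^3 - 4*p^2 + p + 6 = (p - 3)*(p - 2)*(p + 1)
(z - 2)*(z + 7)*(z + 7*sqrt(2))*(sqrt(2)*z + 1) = sqrt(2)*z^4 + 5*sqrt(2)*z^3 + 15*z^3 - 7*sqrt(2)*z^2 + 75*z^2 - 210*z + 35*sqrt(2)*z - 98*sqrt(2)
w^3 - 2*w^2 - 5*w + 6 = (w - 3)*(w - 1)*(w + 2)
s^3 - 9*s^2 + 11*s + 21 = (s - 7)*(s - 3)*(s + 1)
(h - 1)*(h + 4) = h^2 + 3*h - 4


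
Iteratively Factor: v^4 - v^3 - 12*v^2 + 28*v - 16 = (v - 1)*(v^3 - 12*v + 16) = (v - 1)*(v + 4)*(v^2 - 4*v + 4) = (v - 2)*(v - 1)*(v + 4)*(v - 2)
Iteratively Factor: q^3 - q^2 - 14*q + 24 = (q - 3)*(q^2 + 2*q - 8) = (q - 3)*(q - 2)*(q + 4)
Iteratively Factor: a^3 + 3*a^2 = (a)*(a^2 + 3*a) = a*(a + 3)*(a)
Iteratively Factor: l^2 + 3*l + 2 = (l + 2)*(l + 1)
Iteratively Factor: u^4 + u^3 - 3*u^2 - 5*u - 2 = (u + 1)*(u^3 - 3*u - 2) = (u + 1)^2*(u^2 - u - 2) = (u + 1)^3*(u - 2)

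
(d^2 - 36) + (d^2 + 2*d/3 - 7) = 2*d^2 + 2*d/3 - 43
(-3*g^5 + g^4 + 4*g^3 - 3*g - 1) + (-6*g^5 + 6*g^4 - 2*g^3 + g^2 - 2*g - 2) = -9*g^5 + 7*g^4 + 2*g^3 + g^2 - 5*g - 3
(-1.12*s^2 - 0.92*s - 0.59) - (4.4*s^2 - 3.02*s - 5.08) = -5.52*s^2 + 2.1*s + 4.49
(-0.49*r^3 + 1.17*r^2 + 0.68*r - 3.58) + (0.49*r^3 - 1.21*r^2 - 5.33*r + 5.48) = -0.04*r^2 - 4.65*r + 1.9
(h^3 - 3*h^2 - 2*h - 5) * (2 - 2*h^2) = -2*h^5 + 6*h^4 + 6*h^3 + 4*h^2 - 4*h - 10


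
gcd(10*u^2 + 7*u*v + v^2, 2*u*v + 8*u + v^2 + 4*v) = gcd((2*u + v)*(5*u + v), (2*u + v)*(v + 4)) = 2*u + v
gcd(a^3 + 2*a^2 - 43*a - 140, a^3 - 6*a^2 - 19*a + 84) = a^2 - 3*a - 28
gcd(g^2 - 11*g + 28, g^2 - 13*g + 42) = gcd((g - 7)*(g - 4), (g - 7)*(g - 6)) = g - 7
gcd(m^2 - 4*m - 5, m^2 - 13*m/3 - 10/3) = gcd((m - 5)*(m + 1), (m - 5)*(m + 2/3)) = m - 5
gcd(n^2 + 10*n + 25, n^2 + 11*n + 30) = n + 5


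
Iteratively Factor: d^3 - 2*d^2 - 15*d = (d - 5)*(d^2 + 3*d) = (d - 5)*(d + 3)*(d)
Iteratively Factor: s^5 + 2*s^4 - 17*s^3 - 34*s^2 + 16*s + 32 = (s + 2)*(s^4 - 17*s^2 + 16) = (s + 2)*(s + 4)*(s^3 - 4*s^2 - s + 4) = (s + 1)*(s + 2)*(s + 4)*(s^2 - 5*s + 4) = (s - 4)*(s + 1)*(s + 2)*(s + 4)*(s - 1)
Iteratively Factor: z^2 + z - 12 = (z - 3)*(z + 4)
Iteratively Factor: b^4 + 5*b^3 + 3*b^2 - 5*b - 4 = (b + 4)*(b^3 + b^2 - b - 1) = (b + 1)*(b + 4)*(b^2 - 1) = (b + 1)^2*(b + 4)*(b - 1)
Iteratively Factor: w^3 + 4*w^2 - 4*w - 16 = (w + 4)*(w^2 - 4) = (w - 2)*(w + 4)*(w + 2)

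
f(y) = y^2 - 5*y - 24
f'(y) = 2*y - 5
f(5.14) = -23.28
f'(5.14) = 5.28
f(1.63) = -29.49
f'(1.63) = -1.74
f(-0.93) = -18.49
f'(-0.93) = -6.86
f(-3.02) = 0.22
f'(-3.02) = -11.04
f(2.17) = -30.14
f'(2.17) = -0.66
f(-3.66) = 7.70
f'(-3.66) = -12.32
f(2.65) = -30.23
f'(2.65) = 0.30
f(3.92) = -28.23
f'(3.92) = 2.84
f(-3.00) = 0.00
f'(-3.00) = -11.00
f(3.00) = -30.00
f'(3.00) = 1.00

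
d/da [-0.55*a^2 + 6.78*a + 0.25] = 6.78 - 1.1*a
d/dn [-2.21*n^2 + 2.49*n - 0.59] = 2.49 - 4.42*n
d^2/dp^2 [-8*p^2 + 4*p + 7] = -16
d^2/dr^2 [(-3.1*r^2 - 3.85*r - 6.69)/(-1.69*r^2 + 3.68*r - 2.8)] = (-1.4210854715202e-14*r^4 + 60.55101*r^3 + 26.628654*r^2 - 358.947888*r + 245.831952)/(4.826809*r^6 - 31.531344*r^5 + 92.651208*r^4 - 154.318592*r^3 + 153.50496*r^2 - 86.5536*r + 21.952)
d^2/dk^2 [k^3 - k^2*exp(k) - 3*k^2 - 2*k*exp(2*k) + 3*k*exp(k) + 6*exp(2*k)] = -k^2*exp(k) - 8*k*exp(2*k) - k*exp(k) + 6*k + 16*exp(2*k) + 4*exp(k) - 6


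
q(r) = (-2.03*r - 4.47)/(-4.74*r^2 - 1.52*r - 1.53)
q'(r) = (-2.03*r - 4.47)*(9.48*r + 1.52)/(-4.74*r^2 - 1.52*r - 1.53)^2 - 2.03/(-4.74*r^2 - 1.52*r - 1.53)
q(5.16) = 0.11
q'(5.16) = -0.03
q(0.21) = 2.38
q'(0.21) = -3.07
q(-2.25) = -0.00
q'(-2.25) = 0.09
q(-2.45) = -0.02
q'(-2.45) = 0.06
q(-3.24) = -0.05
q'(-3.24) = 0.02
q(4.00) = 0.15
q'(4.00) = -0.05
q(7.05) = 0.08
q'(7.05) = -0.01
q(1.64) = 0.47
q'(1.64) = -0.35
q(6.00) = 0.09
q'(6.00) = -0.02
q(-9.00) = -0.04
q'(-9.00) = -0.00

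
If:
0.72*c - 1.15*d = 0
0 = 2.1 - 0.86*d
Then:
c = 3.90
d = 2.44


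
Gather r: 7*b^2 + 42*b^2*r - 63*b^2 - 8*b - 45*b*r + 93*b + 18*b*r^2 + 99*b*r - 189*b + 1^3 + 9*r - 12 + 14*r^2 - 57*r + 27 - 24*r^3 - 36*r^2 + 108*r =-56*b^2 - 104*b - 24*r^3 + r^2*(18*b - 22) + r*(42*b^2 + 54*b + 60) + 16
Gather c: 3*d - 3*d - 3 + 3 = 0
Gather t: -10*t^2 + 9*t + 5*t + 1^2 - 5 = -10*t^2 + 14*t - 4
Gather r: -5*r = -5*r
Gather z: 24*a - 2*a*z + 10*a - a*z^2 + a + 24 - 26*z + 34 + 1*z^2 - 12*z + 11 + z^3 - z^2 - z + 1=-a*z^2 + 35*a + z^3 + z*(-2*a - 39) + 70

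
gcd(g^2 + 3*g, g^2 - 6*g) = g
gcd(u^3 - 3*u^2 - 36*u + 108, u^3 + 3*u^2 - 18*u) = u^2 + 3*u - 18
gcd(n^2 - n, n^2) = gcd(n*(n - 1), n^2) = n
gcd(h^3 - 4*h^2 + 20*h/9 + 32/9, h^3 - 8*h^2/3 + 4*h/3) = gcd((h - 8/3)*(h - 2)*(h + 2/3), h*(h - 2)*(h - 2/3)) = h - 2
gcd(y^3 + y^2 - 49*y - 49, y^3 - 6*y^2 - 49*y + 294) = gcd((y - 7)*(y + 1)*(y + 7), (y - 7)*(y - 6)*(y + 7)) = y^2 - 49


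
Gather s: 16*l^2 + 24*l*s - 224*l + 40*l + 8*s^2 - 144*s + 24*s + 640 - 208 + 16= 16*l^2 - 184*l + 8*s^2 + s*(24*l - 120) + 448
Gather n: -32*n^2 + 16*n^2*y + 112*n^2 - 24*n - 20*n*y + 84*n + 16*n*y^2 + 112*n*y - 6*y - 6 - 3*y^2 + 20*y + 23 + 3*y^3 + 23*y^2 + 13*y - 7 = n^2*(16*y + 80) + n*(16*y^2 + 92*y + 60) + 3*y^3 + 20*y^2 + 27*y + 10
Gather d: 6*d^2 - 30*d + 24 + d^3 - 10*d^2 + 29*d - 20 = d^3 - 4*d^2 - d + 4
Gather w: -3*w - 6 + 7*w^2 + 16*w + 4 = 7*w^2 + 13*w - 2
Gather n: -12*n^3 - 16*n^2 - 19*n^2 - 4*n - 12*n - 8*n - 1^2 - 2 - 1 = -12*n^3 - 35*n^2 - 24*n - 4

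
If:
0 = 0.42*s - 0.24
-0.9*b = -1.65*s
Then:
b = 1.05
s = 0.57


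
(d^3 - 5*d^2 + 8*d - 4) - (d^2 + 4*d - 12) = d^3 - 6*d^2 + 4*d + 8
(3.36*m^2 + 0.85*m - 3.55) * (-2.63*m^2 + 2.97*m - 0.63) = -8.8368*m^4 + 7.7437*m^3 + 9.7442*m^2 - 11.079*m + 2.2365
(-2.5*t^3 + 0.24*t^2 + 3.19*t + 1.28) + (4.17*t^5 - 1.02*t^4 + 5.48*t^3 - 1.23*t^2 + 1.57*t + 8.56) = 4.17*t^5 - 1.02*t^4 + 2.98*t^3 - 0.99*t^2 + 4.76*t + 9.84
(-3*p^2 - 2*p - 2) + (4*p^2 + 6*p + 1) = p^2 + 4*p - 1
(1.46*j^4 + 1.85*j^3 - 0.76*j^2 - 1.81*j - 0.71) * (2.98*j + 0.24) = 4.3508*j^5 + 5.8634*j^4 - 1.8208*j^3 - 5.5762*j^2 - 2.5502*j - 0.1704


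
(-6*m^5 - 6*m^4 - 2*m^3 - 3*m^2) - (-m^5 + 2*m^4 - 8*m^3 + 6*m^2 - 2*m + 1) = -5*m^5 - 8*m^4 + 6*m^3 - 9*m^2 + 2*m - 1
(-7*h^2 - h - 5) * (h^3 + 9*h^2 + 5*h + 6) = -7*h^5 - 64*h^4 - 49*h^3 - 92*h^2 - 31*h - 30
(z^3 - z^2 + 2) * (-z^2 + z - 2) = -z^5 + 2*z^4 - 3*z^3 + 2*z - 4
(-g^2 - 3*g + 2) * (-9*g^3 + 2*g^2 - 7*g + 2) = 9*g^5 + 25*g^4 - 17*g^3 + 23*g^2 - 20*g + 4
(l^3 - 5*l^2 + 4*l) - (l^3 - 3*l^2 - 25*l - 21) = -2*l^2 + 29*l + 21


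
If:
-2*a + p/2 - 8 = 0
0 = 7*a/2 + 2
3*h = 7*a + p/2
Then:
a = -4/7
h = 20/21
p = 96/7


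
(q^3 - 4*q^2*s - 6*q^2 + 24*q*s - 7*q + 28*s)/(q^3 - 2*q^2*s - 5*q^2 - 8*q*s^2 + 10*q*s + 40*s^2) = (q^2 - 6*q - 7)/(q^2 + 2*q*s - 5*q - 10*s)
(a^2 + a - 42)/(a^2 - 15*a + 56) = (a^2 + a - 42)/(a^2 - 15*a + 56)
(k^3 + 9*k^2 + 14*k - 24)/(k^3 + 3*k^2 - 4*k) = (k + 6)/k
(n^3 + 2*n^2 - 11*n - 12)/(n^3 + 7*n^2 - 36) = (n^3 + 2*n^2 - 11*n - 12)/(n^3 + 7*n^2 - 36)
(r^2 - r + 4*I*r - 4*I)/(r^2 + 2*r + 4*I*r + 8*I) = (r - 1)/(r + 2)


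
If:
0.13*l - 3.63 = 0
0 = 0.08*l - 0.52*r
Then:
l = 27.92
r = 4.30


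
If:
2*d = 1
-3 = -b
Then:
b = 3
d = 1/2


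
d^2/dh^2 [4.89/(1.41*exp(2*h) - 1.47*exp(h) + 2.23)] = ((7.1883 - 27.5796*exp(h))*(1.41*exp(2*h) - 1.47*exp(h) + 2.23) + 4.89*(2.82*exp(h) - 1.47)*(5.64*exp(h) - 2.94)*exp(h))*exp(h)/(1.41*exp(2*h) - 1.47*exp(h) + 2.23)^3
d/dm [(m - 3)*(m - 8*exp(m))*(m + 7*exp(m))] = -m^2*exp(m) + 3*m^2 - 112*m*exp(2*m) + m*exp(m) - 6*m + 280*exp(2*m) + 3*exp(m)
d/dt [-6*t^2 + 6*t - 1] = 6 - 12*t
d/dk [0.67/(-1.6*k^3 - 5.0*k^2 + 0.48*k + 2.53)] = (3.216*k^2 + 6.7*k - 0.3216)/(1.6*k^3 + 5.0*k^2 - 0.48*k - 2.53)^2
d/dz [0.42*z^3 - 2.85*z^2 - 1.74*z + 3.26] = 1.26*z^2 - 5.7*z - 1.74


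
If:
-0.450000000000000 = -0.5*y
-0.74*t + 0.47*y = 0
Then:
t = 0.57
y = 0.90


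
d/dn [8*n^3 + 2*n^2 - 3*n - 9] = 24*n^2 + 4*n - 3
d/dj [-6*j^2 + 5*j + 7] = 5 - 12*j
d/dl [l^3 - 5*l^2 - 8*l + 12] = 3*l^2 - 10*l - 8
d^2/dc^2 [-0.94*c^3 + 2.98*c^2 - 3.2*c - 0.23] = 5.96 - 5.64*c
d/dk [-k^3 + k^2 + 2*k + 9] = -3*k^2 + 2*k + 2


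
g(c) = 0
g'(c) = 0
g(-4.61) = 0.00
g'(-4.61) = 0.00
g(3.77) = 0.00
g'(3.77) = 0.00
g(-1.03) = 0.00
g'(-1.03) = 0.00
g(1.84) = 0.00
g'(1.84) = 0.00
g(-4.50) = 0.00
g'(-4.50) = 0.00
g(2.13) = 0.00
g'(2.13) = 0.00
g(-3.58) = 0.00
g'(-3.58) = 0.00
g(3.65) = 0.00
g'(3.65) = 0.00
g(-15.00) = 0.00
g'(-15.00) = 0.00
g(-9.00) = 0.00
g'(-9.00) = 0.00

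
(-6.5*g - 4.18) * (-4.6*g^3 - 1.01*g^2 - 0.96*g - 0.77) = 29.9*g^4 + 25.793*g^3 + 10.4618*g^2 + 9.0178*g + 3.2186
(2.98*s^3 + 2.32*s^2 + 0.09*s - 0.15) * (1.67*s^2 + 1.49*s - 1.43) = 4.9766*s^5 + 8.3146*s^4 - 0.654300000000001*s^3 - 3.434*s^2 - 0.3522*s + 0.2145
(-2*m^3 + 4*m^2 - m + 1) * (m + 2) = -2*m^4 + 7*m^2 - m + 2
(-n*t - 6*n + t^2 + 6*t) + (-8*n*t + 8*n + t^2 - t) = -9*n*t + 2*n + 2*t^2 + 5*t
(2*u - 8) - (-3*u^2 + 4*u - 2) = 3*u^2 - 2*u - 6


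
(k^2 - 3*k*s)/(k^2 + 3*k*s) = (k - 3*s)/(k + 3*s)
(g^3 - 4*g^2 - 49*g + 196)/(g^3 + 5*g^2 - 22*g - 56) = (g - 7)/(g + 2)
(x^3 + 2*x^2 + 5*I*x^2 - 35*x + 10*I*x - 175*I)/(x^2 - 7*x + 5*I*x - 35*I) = (x^2 + 2*x - 35)/(x - 7)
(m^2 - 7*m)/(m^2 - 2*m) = (m - 7)/(m - 2)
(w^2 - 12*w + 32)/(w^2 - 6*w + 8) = (w - 8)/(w - 2)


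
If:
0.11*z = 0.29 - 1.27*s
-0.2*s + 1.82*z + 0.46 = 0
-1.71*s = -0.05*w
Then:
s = 0.25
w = 8.48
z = -0.23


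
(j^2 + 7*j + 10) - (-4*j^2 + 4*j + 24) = 5*j^2 + 3*j - 14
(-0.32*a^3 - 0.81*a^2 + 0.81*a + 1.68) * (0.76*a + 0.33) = -0.2432*a^4 - 0.7212*a^3 + 0.3483*a^2 + 1.5441*a + 0.5544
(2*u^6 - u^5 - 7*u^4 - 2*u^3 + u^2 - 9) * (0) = 0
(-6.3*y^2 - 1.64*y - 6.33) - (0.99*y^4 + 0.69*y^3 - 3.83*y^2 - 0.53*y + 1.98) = -0.99*y^4 - 0.69*y^3 - 2.47*y^2 - 1.11*y - 8.31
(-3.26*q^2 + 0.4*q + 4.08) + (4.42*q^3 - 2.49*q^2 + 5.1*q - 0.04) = 4.42*q^3 - 5.75*q^2 + 5.5*q + 4.04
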